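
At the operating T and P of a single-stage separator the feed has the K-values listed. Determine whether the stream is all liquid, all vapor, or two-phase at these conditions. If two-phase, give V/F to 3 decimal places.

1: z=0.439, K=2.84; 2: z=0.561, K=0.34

ΣzᵢKᵢ = 1.438; Σzᵢ/Kᵢ = 1.805.
Both exceed 1, so a two-phase solution exists.
Binary case is linear: z₁(K₁−1)(1+ψ(K₂−1)) + z₂(K₂−1)(1+ψ(K₁−1)) = 0
⇒ ψ = [z₁(K₁−1)+z₂(K₂−1)] / [−(K₁−1)(K₂−1)] = 0.4375/1.2144 = 0.360

two-phase, V/F = 0.360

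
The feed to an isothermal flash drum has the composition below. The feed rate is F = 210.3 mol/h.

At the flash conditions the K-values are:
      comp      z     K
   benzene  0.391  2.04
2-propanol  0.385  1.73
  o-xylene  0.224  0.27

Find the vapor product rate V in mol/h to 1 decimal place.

Let ψ = V/F and solve Σ zᵢ(Kᵢ−1)/(1+ψ(Kᵢ−1)) = 0.
Feasibility: ΣzᵢKᵢ = 1.524, Σzᵢ/Kᵢ = 1.244 — both > 1, two phases present.
Iterate (Newton) starting at ψ = 0.5:
  ψ = 0.500: g = 0.2159, g' = -0.589 → ψ = 0.866
  ψ = 0.866: g = -0.0589, g' = -1.078 → ψ = 0.812
  ψ = 0.812: g = -0.0044, g' = -0.924 → ψ = 0.807
Converged at ψ = 0.807.
Then V = ψ·F = 0.8070·210.3 = 169.7 mol/h and L = F − V = 40.6 mol/h.

V = 169.7 mol/h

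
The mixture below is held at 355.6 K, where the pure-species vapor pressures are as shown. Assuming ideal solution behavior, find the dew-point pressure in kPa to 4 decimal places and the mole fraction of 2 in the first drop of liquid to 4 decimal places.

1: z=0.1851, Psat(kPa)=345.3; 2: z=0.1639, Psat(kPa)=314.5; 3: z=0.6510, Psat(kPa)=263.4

Pdew = 283.3884 kPa, x_2 = 0.1477

At the dew point ψ → 1, so Σzᵢ/Kᵢ = 1 with Kᵢ = Pᵢˢᵃᵗ/P ⇒ 1/P = Σzᵢ/Pᵢˢᵃᵗ.
1/P = 0.1851/345.3 + 0.1639/314.5 + 0.6510/263.4 = 0.0035287 ⇒ P = 283.3884 kPa
xᵢ = zᵢP/Pᵢˢᵃᵗ ⇒ x_2 = 0.1639·283.3884/314.5 = 0.1477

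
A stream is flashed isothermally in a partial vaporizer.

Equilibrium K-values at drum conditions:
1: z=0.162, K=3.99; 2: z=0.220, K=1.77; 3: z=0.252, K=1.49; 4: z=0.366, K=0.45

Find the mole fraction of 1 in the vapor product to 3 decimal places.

y_1 = 0.198

Newton iteration, β⁰ = 0.56:
  β = 0.560: g = 0.1055, g' = -0.535 → β = 0.757
  β = 0.757: g = 0.0005, g' = -0.545 → β = 0.758
Converged at β = 0.758.
Compositions from xᵢ = zᵢ/(1+β(Kᵢ−1)), yᵢ = Kᵢxᵢ:
  1: x = 0.050, y = 0.198
  2: x = 0.139, y = 0.246
  3: x = 0.184, y = 0.274
  4: x = 0.628, y = 0.282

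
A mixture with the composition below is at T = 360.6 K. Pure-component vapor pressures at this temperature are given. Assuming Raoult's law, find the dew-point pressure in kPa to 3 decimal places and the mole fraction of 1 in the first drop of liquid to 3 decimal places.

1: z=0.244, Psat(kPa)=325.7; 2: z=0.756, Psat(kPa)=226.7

At the dew point ψ → 1, so Σzᵢ/Kᵢ = 1 with Kᵢ = Pᵢˢᵃᵗ/P ⇒ 1/P = Σzᵢ/Pᵢˢᵃᵗ.
1/P = 0.244/325.7 + 0.756/226.7 = 0.004084 ⇒ P = 244.860 kPa
xᵢ = zᵢP/Pᵢˢᵃᵗ ⇒ x_1 = 0.244·244.860/325.7 = 0.183

Pdew = 244.860 kPa, x_1 = 0.183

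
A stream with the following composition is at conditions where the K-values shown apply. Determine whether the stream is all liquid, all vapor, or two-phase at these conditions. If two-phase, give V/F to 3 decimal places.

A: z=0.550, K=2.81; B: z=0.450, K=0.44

ΣzᵢKᵢ = 1.744; Σzᵢ/Kᵢ = 1.218.
Both exceed 1, so a two-phase solution exists.
Rachford–Rice: g(ψ) = Σ zᵢ(Kᵢ−1)/(1+ψ(Kᵢ−1)) = 0.
Binary case is linear: z₁(K₁−1)(1+ψ(K₂−1)) + z₂(K₂−1)(1+ψ(K₁−1)) = 0
⇒ ψ = [z₁(K₁−1)+z₂(K₂−1)] / [−(K₁−1)(K₂−1)] = 0.7435/1.0136 = 0.734

two-phase, V/F = 0.734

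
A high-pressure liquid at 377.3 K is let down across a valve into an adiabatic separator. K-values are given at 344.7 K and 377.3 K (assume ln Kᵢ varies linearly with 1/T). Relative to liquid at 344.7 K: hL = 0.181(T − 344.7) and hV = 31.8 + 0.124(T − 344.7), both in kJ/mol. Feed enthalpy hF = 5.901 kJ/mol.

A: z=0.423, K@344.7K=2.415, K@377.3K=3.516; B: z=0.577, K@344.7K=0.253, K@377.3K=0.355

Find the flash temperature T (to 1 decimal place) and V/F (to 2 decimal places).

Adiabatic flash: solve Rachford–Rice at each trial T, then check hF = ψ·hV(T) + (1−ψ)·hL(T).
  T = 344.7 K: K = (2.415, 0.253), RR gives ψ = 0.158, H_out = 5.040 kJ/mol
  T = 377.3 K: K = (3.516, 0.355), RR gives ψ = 0.426, H_out = 18.670 kJ/mol
  T = 361.0 K: K = (2.939, 0.302), RR gives ψ = 0.308, H_out = 12.471 kJ/mol
  T = 352.9 K: K = (2.672, 0.277), RR gives ψ = 0.240, H_out = 9.004 kJ/mol
  T = 348.8 K: K = (2.542, 0.265), RR gives ψ = 0.201, H_out = 7.092 kJ/mol
  T = 346.8 K: K = (2.479, 0.259), RR gives ψ = 0.181, H_out = 6.111 kJ/mol
Linear interpolation between T = 344.7 (H_out = 5.040) and T = 346.8 (H_out = 6.111) on hF = 5.901 gives T ≈ 346.4 K, at which ψ = 0.18.

T = 346.4 K, V/F = 0.18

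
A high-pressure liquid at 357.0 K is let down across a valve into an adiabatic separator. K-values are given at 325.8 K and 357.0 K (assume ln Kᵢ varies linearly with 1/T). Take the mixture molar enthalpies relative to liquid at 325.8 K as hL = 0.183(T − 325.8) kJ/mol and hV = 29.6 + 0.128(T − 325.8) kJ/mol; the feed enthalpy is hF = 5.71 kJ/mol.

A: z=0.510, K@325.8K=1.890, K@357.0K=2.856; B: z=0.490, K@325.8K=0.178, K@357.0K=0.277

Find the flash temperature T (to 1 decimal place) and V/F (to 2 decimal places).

Adiabatic flash: solve Rachford–Rice at each trial T, then check hF = ψ·hV(T) + (1−ψ)·hL(T).
  T = 325.8 K: K = (1.890, 0.178), RR gives ψ = 0.070, H_out = 2.068 kJ/mol
  T = 357.0 K: K = (2.856, 0.277), RR gives ψ = 0.441, H_out = 18.017 kJ/mol
  T = 341.4 K: K = (2.345, 0.224), RR gives ψ = 0.293, H_out = 11.284 kJ/mol
  T = 333.6 K: K = (2.111, 0.200), RR gives ψ = 0.197, H_out = 7.163 kJ/mol
  T = 329.7 K: K = (1.999, 0.189), RR gives ψ = 0.138, H_out = 4.774 kJ/mol
  T = 331.6 K: K = (2.053, 0.194), RR gives ψ = 0.168, H_out = 5.972 kJ/mol
Linear interpolation between T = 329.7 (H_out = 4.774) and T = 331.6 (H_out = 5.972) on hF = 5.71 gives T ≈ 331.2 K, at which ψ = 0.16.

T = 331.2 K, V/F = 0.16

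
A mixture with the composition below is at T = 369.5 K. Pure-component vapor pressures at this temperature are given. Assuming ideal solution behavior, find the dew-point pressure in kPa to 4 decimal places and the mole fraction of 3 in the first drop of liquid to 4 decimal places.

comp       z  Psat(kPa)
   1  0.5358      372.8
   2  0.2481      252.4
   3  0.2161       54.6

Pdew = 156.7872 kPa, x_3 = 0.6205

At the dew point ψ → 1, so Σzᵢ/Kᵢ = 1 with Kᵢ = Pᵢˢᵃᵗ/P ⇒ 1/P = Σzᵢ/Pᵢˢᵃᵗ.
1/P = 0.5358/372.8 + 0.2481/252.4 + 0.2161/54.6 = 0.0063781 ⇒ P = 156.7872 kPa
xᵢ = zᵢP/Pᵢˢᵃᵗ ⇒ x_3 = 0.2161·156.7872/54.6 = 0.6205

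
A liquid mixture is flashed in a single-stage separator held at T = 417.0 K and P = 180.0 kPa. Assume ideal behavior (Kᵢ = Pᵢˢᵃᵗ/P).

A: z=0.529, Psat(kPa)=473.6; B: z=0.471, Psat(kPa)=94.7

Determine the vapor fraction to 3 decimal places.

ψ = 0.828

Raoult's law: Kᵢ = Pᵢˢᵃᵗ/P = Pᵢˢᵃᵗ/180.0.
  K_A = 473.6/180.0 = 2.63111, K_B = 94.7/180.0 = 0.52611
Let ψ = V/F and solve Σ zᵢ(Kᵢ−1)/(1+ψ(Kᵢ−1)) = 0.
g(0) = ΣzᵢKᵢ − 1 = 0.640 and g(1) = 1 − Σzᵢ/Kᵢ = -0.096, so a root lies in (0, 1).
Binary case is linear: z₁(K₁−1)(1+ψ(K₂−1)) + z₂(K₂−1)(1+ψ(K₁−1)) = 0
⇒ ψ = [z₁(K₁−1)+z₂(K₂−1)] / [−(K₁−1)(K₂−1)] = 0.6397/0.7730 = 0.828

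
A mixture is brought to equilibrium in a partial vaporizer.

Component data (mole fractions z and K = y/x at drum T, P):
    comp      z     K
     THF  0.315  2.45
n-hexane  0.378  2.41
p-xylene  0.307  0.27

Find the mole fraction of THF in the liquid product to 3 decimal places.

Newton iteration, ψ⁰ = 0.54:
  ψ = 0.540: g = 0.1888, g' = -0.896 → ψ = 0.751
  ψ = 0.751: g = -0.0182, g' = -1.130 → ψ = 0.735
  ψ = 0.735: g = -0.0003, g' = -1.097 → ψ = 0.734
Converged at ψ = 0.734.
Compositions from xᵢ = zᵢ/(1+ψ(Kᵢ−1)), yᵢ = Kᵢxᵢ:
  THF: x = 0.153, y = 0.374
  n-hexane: x = 0.186, y = 0.448
  p-xylene: x = 0.662, y = 0.179

x_THF = 0.153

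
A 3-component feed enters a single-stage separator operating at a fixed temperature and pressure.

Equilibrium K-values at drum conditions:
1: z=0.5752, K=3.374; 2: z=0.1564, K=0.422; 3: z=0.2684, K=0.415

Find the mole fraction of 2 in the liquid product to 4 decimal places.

x_2 = 0.2936

Iterate (Newton) starting at β = 0.5:
  β = 0.5000: g = 0.27531, g' = -0.9646 → β = 0.7854
  β = 0.7854: g = 0.02067, g' = -0.8847 → β = 0.8088
  β = 0.8088: g = -0.00012, g' = -0.8953 → β = 0.8086
Converged at β = 0.8086.
Compositions from xᵢ = zᵢ/(1+β(Kᵢ−1)), yᵢ = Kᵢxᵢ:
  1: x = 0.1970, y = 0.6647
  2: x = 0.2936, y = 0.1239
  3: x = 0.5093, y = 0.2114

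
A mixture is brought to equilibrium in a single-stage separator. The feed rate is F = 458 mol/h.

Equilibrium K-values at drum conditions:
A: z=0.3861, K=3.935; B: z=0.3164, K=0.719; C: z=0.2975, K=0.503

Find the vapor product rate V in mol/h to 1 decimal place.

V = 348.2 mol/h

Material balance + equilibrium reduce to Σ zᵢ(Kᵢ−1)/(1+V/F(Kᵢ−1)) = 0.
g(0) = ΣzᵢKᵢ − 1 = 0.8964 and g(1) = 1 − Σzᵢ/Kᵢ = -0.1296, so a root lies in (0, 1).
Newton iteration, V/F⁰ = 0.68:
  V/F = 0.6800: g = 0.04502, g' = -0.5764 → V/F = 0.7581
  V/F = 0.7581: g = 0.00116, g' = -0.5493 → V/F = 0.7602
Converged at V/F = 0.7602.
Then V = V/F·F = 0.7602·458 = 348.2 mol/h and L = F − V = 109.8 mol/h.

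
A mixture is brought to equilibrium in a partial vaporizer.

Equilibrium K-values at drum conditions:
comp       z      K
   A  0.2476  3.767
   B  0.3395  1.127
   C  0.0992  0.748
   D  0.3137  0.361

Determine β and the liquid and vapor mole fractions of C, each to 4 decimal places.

β = 0.5077, x_C = 0.1138, y_C = 0.0851

Rachford–Rice: g(β) = Σ zᵢ(Kᵢ−1)/(1+β(Kᵢ−1)) = 0.
Feasibility: ΣzᵢKᵢ = 1.5028, Σzᵢ/Kᵢ = 1.3686 — both > 1, two phases present.
Newton iteration, β⁰ = 0.5:
  β = 0.5000: g = 0.00481, g' = -0.6234 → β = 0.5077
Converged at β = 0.5077.
Compositions from xᵢ = zᵢ/(1+β(Kᵢ−1)), yᵢ = Kᵢxᵢ:
  A: x = 0.1030, y = 0.3878
  B: x = 0.3189, y = 0.3594
  C: x = 0.1138, y = 0.0851
  D: x = 0.4644, y = 0.1676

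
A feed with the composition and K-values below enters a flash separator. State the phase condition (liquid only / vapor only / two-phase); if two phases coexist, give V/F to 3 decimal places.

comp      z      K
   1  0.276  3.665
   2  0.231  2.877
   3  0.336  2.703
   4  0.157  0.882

vapor only

ΣzᵢKᵢ = 2.723; Σzᵢ/Kᵢ = 0.458.
Since Σzᵢ/Kᵢ < 1 the mixture is above its dew point — single vapor phase.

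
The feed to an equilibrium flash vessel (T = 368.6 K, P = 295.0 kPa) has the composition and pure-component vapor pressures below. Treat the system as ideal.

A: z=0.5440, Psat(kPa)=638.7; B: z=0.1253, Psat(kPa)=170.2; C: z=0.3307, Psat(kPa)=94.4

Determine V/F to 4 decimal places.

V/F = 0.4890

Raoult's law: Kᵢ = Pᵢˢᵃᵗ/P = Pᵢˢᵃᵗ/295.0.
  K_A = 638.7/295.0 = 2.165085, K_B = 170.2/295.0 = 0.576949, K_C = 94.4/295.0 = 0.320000
Material balance + equilibrium reduce to Σ zᵢ(Kᵢ−1)/(1+V/F(Kᵢ−1)) = 0.
Feasibility: ΣzᵢKᵢ = 1.3559, Σzᵢ/Kᵢ = 1.5019 — both > 1, two phases present.
Newton iteration, V/F⁰ = 0.5:
  V/F = 0.5000: g = -0.00745, g' = -0.6820 → V/F = 0.4891
  V/F = 0.4891: g = -0.00002, g' = -0.6786 → V/F = 0.4890
Converged at V/F = 0.4890.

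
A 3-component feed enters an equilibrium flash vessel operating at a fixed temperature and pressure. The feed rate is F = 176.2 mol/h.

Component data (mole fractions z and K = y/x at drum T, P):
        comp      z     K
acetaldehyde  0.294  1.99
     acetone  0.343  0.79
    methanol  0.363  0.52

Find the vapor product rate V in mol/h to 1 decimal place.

Iterate (Newton) starting at β = 0.45:
  β = 0.450: g = -0.1004, g' = -0.292 → β = 0.107
  β = 0.107: g = 0.0060, g' = -0.345 → β = 0.124
Converged at β = 0.124.
Then V = β·F = 0.1240·176.2 = 21.9 mol/h and L = F − V = 154.3 mol/h.

V = 21.9 mol/h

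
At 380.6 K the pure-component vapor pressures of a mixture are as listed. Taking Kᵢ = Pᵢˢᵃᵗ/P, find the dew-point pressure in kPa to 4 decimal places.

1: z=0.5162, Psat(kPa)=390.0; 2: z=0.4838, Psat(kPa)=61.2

Pdew = 108.3562 kPa

At the dew point ψ → 1, so Σzᵢ/Kᵢ = 1 with Kᵢ = Pᵢˢᵃᵗ/P ⇒ 1/P = Σzᵢ/Pᵢˢᵃᵗ.
1/P = 0.5162/390.0 + 0.4838/61.2 = 0.0092288 ⇒ P = 108.3562 kPa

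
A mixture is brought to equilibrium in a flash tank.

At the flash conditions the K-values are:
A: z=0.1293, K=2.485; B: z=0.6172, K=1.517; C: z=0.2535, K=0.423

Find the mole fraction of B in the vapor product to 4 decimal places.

Newton iteration, V/F⁰ = 0.5:
  V/F = 0.5000: g = 0.15816, g' = -0.3648 → V/F = 0.9336
  V/F = 0.9336: g = -0.02139, g' = -0.5217 → V/F = 0.8926
  V/F = 0.8926: g = -0.00069, g' = -0.4888 → V/F = 0.8912
Converged at V/F = 0.8912.
Compositions from xᵢ = zᵢ/(1+V/F(Kᵢ−1)), yᵢ = Kᵢxᵢ:
  A: x = 0.0557, y = 0.1383
  B: x = 0.4225, y = 0.6410
  C: x = 0.5218, y = 0.2207

y_B = 0.6410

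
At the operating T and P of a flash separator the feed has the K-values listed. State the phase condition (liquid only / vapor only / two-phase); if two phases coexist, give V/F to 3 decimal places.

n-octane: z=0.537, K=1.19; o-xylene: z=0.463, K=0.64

liquid only

ΣzᵢKᵢ = 0.935; Σzᵢ/Kᵢ = 1.175.
Since ΣzᵢKᵢ < 1 the mixture is below its bubble point — single liquid phase.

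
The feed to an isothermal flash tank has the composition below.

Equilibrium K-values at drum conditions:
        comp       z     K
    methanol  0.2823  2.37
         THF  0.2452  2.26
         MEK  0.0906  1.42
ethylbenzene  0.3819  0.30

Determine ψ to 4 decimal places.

ψ = 0.5491

Let ψ = V/F and solve Σ zᵢ(Kᵢ−1)/(1+ψ(Kᵢ−1)) = 0.
Check two-phase: ΣzᵢKᵢ = 1.4664 > 1 and Σzᵢ/Kᵢ = 1.5644 > 1, so g(0) = 0.4664 > 0 and g(1) = -0.5644 < 0.
Newton–Raphson from ψ = 0.5:
  ψ = 0.5000: g = 0.03924, g' = -0.7870 → ψ = 0.5499
  ψ = 0.5499: g = -0.00061, g' = -0.8134 → ψ = 0.5491
Converged at ψ = 0.5491.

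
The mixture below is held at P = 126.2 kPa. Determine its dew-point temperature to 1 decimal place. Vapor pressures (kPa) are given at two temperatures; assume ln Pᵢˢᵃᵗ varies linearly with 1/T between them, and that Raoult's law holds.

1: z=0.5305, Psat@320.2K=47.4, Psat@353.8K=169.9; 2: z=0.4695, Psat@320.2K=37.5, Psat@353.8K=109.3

T = 351.7 K

Dew-point temperature: Σzᵢ·P/Pᵢˢᵃᵗ(T) = 1. Interpolate ln Pᵢˢᵃᵗ = aᵢ + bᵢ/T.
  T = 320.2 K: ΣzᵢP/Pᵢˢᵃᵗ = 2.9925
  T = 353.8 K: ΣzᵢP/Pᵢˢᵃᵗ = 0.9361
  T = 337.0 K: ΣzᵢP/Pᵢˢᵃᵗ = 1.6238
  T = 345.4 K: ΣzᵢP/Pᵢˢᵃᵗ = 1.2243
  T = 349.6 K: ΣzᵢP/Pᵢˢᵃᵗ = 1.0688
  T = 351.7 K: ΣzᵢP/Pᵢˢᵃᵗ = 0.9999
Interpolating between 349.6 K and 351.7 K gives T ≈ 351.7 K.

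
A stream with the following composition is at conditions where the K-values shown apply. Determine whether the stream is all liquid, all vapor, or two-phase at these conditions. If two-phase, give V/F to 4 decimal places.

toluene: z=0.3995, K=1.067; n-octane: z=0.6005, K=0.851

all liquid

ΣzᵢKᵢ = 0.9373; Σzᵢ/Kᵢ = 1.0801.
Since ΣzᵢKᵢ < 1 the mixture is below its bubble point — single liquid phase.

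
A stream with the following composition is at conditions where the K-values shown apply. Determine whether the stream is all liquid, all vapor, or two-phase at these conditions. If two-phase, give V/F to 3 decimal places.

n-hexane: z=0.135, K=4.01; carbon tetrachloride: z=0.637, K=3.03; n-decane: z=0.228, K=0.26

ΣzᵢKᵢ = 2.531; Σzᵢ/Kᵢ = 1.121.
Both exceed 1, so a two-phase solution exists.
Rachford–Rice: g(ψ) = Σ zᵢ(Kᵢ−1)/(1+ψ(Kᵢ−1)) = 0.
Iterate (Newton) starting at ψ = 0.5:
  ψ = 0.500: g = 0.5361, g' = -1.156 → ψ = 0.964
  ψ = 0.964: g = -0.0468, g' = -1.899 → ψ = 0.939
  ψ = 0.939: g = -0.0021, g' = -1.736 → ψ = 0.938
Converged at ψ = 0.938.

two-phase, V/F = 0.938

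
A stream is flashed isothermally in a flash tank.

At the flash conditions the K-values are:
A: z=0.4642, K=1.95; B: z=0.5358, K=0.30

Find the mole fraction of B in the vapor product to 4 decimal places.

y_B = 0.1727

Rachford–Rice: g(ψ) = Σ zᵢ(Kᵢ−1)/(1+ψ(Kᵢ−1)) = 0.
Check two-phase: ΣzᵢKᵢ = 1.0659 > 1 and Σzᵢ/Kᵢ = 2.0241 > 1, so g(0) = 0.0659 > 0 and g(1) = -1.0241 < 0.
Newton iteration, ψ⁰ = 0.41:
  ψ = 0.4100: g = -0.20866, g' = -0.7334 → ψ = 0.1255
  ψ = 0.1255: g = -0.01717, g' = -0.6500 → ψ = 0.0991
Converged at ψ = 0.0991.
Compositions from xᵢ = zᵢ/(1+ψ(Kᵢ−1)), yᵢ = Kᵢxᵢ:
  A: x = 0.4242, y = 0.8273
  B: x = 0.5758, y = 0.1727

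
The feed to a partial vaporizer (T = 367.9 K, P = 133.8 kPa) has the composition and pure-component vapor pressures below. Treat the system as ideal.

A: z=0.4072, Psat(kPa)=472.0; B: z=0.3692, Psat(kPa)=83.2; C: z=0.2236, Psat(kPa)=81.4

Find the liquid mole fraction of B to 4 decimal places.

Raoult's law: Kᵢ = Pᵢˢᵃᵗ/P = Pᵢˢᵃᵗ/133.8.
  K_A = 472.0/133.8 = 3.527653, K_B = 83.2/133.8 = 0.621824, K_C = 81.4/133.8 = 0.608371
Let ψ = V/F and solve Σ zᵢ(Kᵢ−1)/(1+ψ(Kᵢ−1)) = 0.
Feasibility: ΣzᵢKᵢ = 1.8021, Σzᵢ/Kᵢ = 1.0767 — both > 1, two phases present.
Newton iteration, ψ⁰ = 0.5:
  ψ = 0.5000: g = 0.17358, g' = -0.6410 → ψ = 0.7708
  ψ = 0.7708: g = 0.02659, g' = -0.4748 → ψ = 0.8268
  ψ = 0.8268: g = 0.00046, g' = -0.4593 → ψ = 0.8278
Converged at ψ = 0.8278.
Compositions from xᵢ = zᵢ/(1+ψ(Kᵢ−1)), yᵢ = Kᵢxᵢ:
  A: x = 0.1317, y = 0.4645
  B: x = 0.5375, y = 0.3342
  C: x = 0.3309, y = 0.2013

x_B = 0.5375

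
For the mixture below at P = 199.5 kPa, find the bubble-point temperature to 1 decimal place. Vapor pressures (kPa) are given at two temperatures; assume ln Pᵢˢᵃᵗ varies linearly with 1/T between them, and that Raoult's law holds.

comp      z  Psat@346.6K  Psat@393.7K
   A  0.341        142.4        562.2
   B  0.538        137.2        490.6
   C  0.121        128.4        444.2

Bubble-point temperature: ΣzᵢPᵢˢᵃᵗ(T) = P. Interpolate ln Pᵢˢᵃᵗ = aᵢ + bᵢ/T.
  T = 346.6 K: ΣzᵢPᵢˢᵃᵗ = 137.91 kPa
  T = 393.7 K: ΣzᵢPᵢˢᵃᵗ = 509.40 kPa
  T = 370.1 K: ΣzᵢPᵢˢᵃᵗ = 275.83 kPa
  T = 358.4 K: ΣzᵢPᵢˢᵃᵗ = 197.54 kPa
  T = 364.2 K: ΣzᵢPᵢˢᵃᵗ = 233.71 kPa
  T = 361.3 K: ΣzᵢPᵢˢᵃᵗ = 215.01 kPa
Interpolating between 358.4 K and 361.3 K gives T ≈ 358.7 K.

T = 358.7 K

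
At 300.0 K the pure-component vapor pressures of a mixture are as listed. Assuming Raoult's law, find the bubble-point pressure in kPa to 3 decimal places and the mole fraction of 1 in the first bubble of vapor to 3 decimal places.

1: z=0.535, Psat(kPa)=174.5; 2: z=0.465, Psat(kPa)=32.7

Pbub = 108.563 kPa, y_1 = 0.860

At the bubble point ψ → 0, so ΣzᵢKᵢ = 1 with Kᵢ = Pᵢˢᵃᵗ/P ⇒ P = ΣzᵢPᵢˢᵃᵗ.
P = 0.535·174.5 + 0.465·32.7 = 108.563 kPa
yᵢ = zᵢPᵢˢᵃᵗ/P ⇒ y_1 = 0.535·174.5/108.563 = 0.860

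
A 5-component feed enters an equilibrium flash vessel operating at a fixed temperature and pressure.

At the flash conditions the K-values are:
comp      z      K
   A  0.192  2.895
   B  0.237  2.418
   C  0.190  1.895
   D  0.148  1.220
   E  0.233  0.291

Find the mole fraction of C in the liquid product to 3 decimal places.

Newton–Raphson from ψ = 0.31:
  ψ = 0.310: g = 0.4145, g' = -0.796 → ψ = 0.831
  ψ = 0.831: g = 0.0185, g' = -0.954 → ψ = 0.850
Converged at ψ = 0.850.
Compositions from xᵢ = zᵢ/(1+ψ(Kᵢ−1)), yᵢ = Kᵢxᵢ:
  A: x = 0.074, y = 0.213
  B: x = 0.107, y = 0.260
  C: x = 0.108, y = 0.204
  D: x = 0.125, y = 0.152
  E: x = 0.586, y = 0.171

x_C = 0.108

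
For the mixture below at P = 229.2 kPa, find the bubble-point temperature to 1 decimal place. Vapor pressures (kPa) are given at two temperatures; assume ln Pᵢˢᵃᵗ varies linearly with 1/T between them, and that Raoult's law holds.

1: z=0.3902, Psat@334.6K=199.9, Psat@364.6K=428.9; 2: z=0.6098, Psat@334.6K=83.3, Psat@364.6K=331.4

T = 350.7 K

Bubble-point temperature: ΣzᵢPᵢˢᵃᵗ(T) = P. Interpolate ln Pᵢˢᵃᵗ = aᵢ + bᵢ/T.
  T = 334.6 K: ΣzᵢPᵢˢᵃᵗ = 128.80 kPa
  T = 364.6 K: ΣzᵢPᵢˢᵃᵗ = 369.44 kPa
  T = 349.6 K: ΣzᵢPᵢˢᵃᵗ = 220.50 kPa
  T = 357.1 K: ΣzᵢPᵢˢᵃᵗ = 286.19 kPa
  T = 353.4 K: ΣzᵢPᵢˢᵃᵗ = 251.82 kPa
  T = 351.5 K: ΣzᵢPᵢˢᵃᵗ = 235.68 kPa
Interpolating between 349.6 K and 351.5 K gives T ≈ 350.7 K.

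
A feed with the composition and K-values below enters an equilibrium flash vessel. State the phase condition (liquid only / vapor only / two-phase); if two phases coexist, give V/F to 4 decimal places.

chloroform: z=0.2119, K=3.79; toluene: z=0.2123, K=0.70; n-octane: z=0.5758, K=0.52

ΣzᵢKᵢ = 1.2511; Σzᵢ/Kᵢ = 1.4665.
Both exceed 1, so a two-phase solution exists.
Let ψ = V/F and solve Σ zᵢ(Kᵢ−1)/(1+ψ(Kᵢ−1)) = 0.
Newton iteration, ψ⁰ = 0.69:
  ψ = 0.6900: g = -0.29146, g' = -0.5198 → ψ = 0.1292
  ψ = 0.1292: g = 0.07359, g' = -1.0625 → ψ = 0.1985
  ψ = 0.1985: g = 0.00726, g' = -0.8668 → ψ = 0.2069
  ψ = 0.2069: g = 0.00008, g' = -0.8483 → ψ = 0.2070
Converged at ψ = 0.2070.

two-phase, V/F = 0.2070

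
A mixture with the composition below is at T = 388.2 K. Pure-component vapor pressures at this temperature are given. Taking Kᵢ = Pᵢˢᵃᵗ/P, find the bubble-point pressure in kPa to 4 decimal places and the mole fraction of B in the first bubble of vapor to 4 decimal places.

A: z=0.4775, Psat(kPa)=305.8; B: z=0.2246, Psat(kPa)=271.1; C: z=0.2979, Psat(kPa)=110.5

At the bubble point ψ → 0, so ΣzᵢKᵢ = 1 with Kᵢ = Pᵢˢᵃᵗ/P ⇒ P = ΣzᵢPᵢˢᵃᵗ.
P = 0.4775·305.8 + 0.2246·271.1 + 0.2979·110.5 = 239.8265 kPa
yᵢ = zᵢPᵢˢᵃᵗ/P ⇒ y_B = 0.2246·271.1/239.8265 = 0.2539

Pbub = 239.8265 kPa, y_B = 0.2539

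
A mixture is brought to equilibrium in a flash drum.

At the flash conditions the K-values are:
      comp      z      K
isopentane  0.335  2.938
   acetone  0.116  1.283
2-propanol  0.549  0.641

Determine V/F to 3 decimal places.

Rachford–Rice: g(V/F) = Σ zᵢ(Kᵢ−1)/(1+V/F(Kᵢ−1)) = 0.
g(0) = ΣzᵢKᵢ − 1 = 0.485 and g(1) = 1 − Σzᵢ/Kᵢ = -0.061, so a root lies in (0, 1).
Iterate (Newton) starting at V/F = 0.54:
  V/F = 0.540: g = 0.1012, g' = -0.416 → V/F = 0.783
  V/F = 0.783: g = 0.0106, g' = -0.342 → V/F = 0.814
Converged at V/F = 0.814.

V/F = 0.814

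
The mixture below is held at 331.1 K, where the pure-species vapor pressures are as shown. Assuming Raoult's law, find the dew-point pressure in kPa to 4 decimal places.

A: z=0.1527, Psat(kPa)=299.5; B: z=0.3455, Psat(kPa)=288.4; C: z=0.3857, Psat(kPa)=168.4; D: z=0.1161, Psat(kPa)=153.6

Pdew = 210.3457 kPa

At the dew point ψ → 1, so Σzᵢ/Kᵢ = 1 with Kᵢ = Pᵢˢᵃᵗ/P ⇒ 1/P = Σzᵢ/Pᵢˢᵃᵗ.
1/P = 0.1527/299.5 + 0.3455/288.4 + 0.3857/168.4 + 0.1161/153.6 = 0.0047541 ⇒ P = 210.3457 kPa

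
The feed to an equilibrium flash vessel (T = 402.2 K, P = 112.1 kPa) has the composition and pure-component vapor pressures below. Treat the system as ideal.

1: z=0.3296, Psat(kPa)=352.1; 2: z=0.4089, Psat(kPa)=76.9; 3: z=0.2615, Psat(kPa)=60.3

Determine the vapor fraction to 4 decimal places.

Raoult's law: Kᵢ = Pᵢˢᵃᵗ/P = Pᵢˢᵃᵗ/112.1.
  K_1 = 352.1/112.1 = 3.140946, K_2 = 76.9/112.1 = 0.685995, K_3 = 60.3/112.1 = 0.537913
Newton–Raphson from ψ = 0.5:
  ψ = 0.5000: g = 0.03137, g' = -0.5036 → ψ = 0.5623
  ψ = 0.5623: g = 0.00102, g' = -0.4724 → ψ = 0.5644
Converged at ψ = 0.5644.

ψ = 0.5644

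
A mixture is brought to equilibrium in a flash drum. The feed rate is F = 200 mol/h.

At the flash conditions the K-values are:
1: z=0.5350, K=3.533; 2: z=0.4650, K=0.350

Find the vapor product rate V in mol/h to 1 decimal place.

V = 127.9 mol/h

Rachford–Rice: g(V/F) = Σ zᵢ(Kᵢ−1)/(1+V/F(Kᵢ−1)) = 0.
g(0) = ΣzᵢKᵢ − 1 = 1.0529 and g(1) = 1 − Σzᵢ/Kᵢ = -0.4800, so a root lies in (0, 1).
Binary case is linear: z₁(K₁−1)(1+V/F(K₂−1)) + z₂(K₂−1)(1+V/F(K₁−1)) = 0
⇒ V/F = [z₁(K₁−1)+z₂(K₂−1)] / [−(K₁−1)(K₂−1)] = 1.05290/1.64645 = 0.6395
Then V = V/F·F = 0.6395·200 = 127.9 mol/h and L = F − V = 72.1 mol/h.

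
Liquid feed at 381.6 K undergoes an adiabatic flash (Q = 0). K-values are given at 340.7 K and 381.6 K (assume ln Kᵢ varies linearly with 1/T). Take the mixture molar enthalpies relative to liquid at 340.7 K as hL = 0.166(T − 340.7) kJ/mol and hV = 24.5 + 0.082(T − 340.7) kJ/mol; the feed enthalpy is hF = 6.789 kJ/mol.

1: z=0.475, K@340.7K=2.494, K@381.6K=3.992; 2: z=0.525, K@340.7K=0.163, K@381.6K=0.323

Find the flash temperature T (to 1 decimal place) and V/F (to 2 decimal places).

T = 344.7 K, V/F = 0.25

Adiabatic flash: solve Rachford–Rice at each trial T, then check hF = ψ·hV(T) + (1−ψ)·hL(T).
  T = 340.7 K: K = (2.494, 0.163), RR gives ψ = 0.216, H_out = 5.294 kJ/mol
  T = 381.6 K: K = (3.992, 0.323), RR gives ψ = 0.526, H_out = 17.873 kJ/mol
  T = 361.1 K: K = (3.196, 0.234), RR gives ψ = 0.381, H_out = 12.064 kJ/mol
  T = 350.9 K: K = (2.833, 0.196), RR gives ψ = 0.305, H_out = 8.895 kJ/mol
  T = 345.8 K: K = (2.661, 0.179), RR gives ψ = 0.263, H_out = 7.166 kJ/mol
  T = 343.2 K: K = (2.575, 0.171), RR gives ψ = 0.239, H_out = 6.232 kJ/mol
  T = 344.5 K: K = (2.618, 0.175), RR gives ψ = 0.251, H_out = 6.704 kJ/mol
Linear interpolation between T = 344.5 (H_out = 6.704) and T = 345.8 (H_out = 7.166) on hF = 6.789 gives T ≈ 344.7 K, at which ψ = 0.25.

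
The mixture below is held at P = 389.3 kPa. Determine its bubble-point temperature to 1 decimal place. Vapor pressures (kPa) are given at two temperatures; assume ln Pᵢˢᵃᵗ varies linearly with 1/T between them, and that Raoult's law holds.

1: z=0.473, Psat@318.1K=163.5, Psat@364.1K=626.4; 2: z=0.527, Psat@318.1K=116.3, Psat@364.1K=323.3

T = 356.5 K

Bubble-point temperature: ΣzᵢPᵢˢᵃᵗ(T) = P. Interpolate ln Pᵢˢᵃᵗ = aᵢ + bᵢ/T.
  T = 318.1 K: ΣzᵢPᵢˢᵃᵗ = 138.63 kPa
  T = 364.1 K: ΣzᵢPᵢˢᵃᵗ = 466.67 kPa
  T = 341.1 K: ΣzᵢPᵢˢᵃᵗ = 264.16 kPa
  T = 352.6 K: ΣzᵢPᵢˢᵃᵗ = 354.14 kPa
  T = 358.4 K: ΣzᵢPᵢˢᵃᵗ = 407.86 kPa
  T = 355.5 K: ΣzᵢPᵢˢᵃᵗ = 380.26 kPa
  T = 356.9 K: ΣzᵢPᵢˢᵃᵗ = 393.39 kPa
Interpolating between 355.5 K and 356.9 K gives T ≈ 356.5 K.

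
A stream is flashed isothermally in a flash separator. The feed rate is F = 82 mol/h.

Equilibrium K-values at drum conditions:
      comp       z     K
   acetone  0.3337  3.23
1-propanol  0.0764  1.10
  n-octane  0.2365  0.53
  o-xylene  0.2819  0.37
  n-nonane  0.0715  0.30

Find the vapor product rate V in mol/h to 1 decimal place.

Let ψ = V/F and solve Σ zᵢ(Kᵢ−1)/(1+ψ(Kᵢ−1)) = 0.
Feasibility: ΣzᵢKᵢ = 1.4130, Σzᵢ/Kᵢ = 1.6192 — both > 1, two phases present.
Newton iteration, ψ⁰ = 0.65:
  ψ = 0.6500: g = -0.24167, g' = -0.8244 → ψ = 0.3568
  ψ = 0.3568: g = -0.00760, g' = -0.8392 → ψ = 0.3478
Converged at ψ = 0.3478.
Then V = ψ·F = 0.3478·82 = 28.5 mol/h and L = F − V = 53.5 mol/h.

V = 28.5 mol/h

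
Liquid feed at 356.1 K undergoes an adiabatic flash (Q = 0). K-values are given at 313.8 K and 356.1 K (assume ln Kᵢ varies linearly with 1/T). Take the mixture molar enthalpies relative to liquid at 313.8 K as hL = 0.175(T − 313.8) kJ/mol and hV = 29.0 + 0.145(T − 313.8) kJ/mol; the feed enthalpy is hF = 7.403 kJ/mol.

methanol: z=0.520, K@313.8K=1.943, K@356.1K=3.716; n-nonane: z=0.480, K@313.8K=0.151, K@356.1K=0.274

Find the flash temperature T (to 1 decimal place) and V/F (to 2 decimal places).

T = 320.5 K, V/F = 0.22

Adiabatic flash: solve Rachford–Rice at each trial T, then check hF = ψ·hV(T) + (1−ψ)·hL(T).
  T = 313.8 K: K = (1.943, 0.151), RR gives ψ = 0.103, H_out = 3.001 kJ/mol
  T = 356.1 K: K = (3.716, 0.274), RR gives ψ = 0.540, H_out = 22.364 kJ/mol
  T = 335.0 K: K = (2.745, 0.207), RR gives ψ = 0.381, H_out = 14.516 kJ/mol
  T = 324.4 K: K = (2.322, 0.178), RR gives ψ = 0.270, H_out = 9.586 kJ/mol
  T = 319.1 K: K = (2.127, 0.164), RR gives ψ = 0.196, H_out = 6.590 kJ/mol
  T = 321.8 K: K = (2.225, 0.171), RR gives ψ = 0.236, H_out = 8.176 kJ/mol
  T = 320.5 K: K = (2.178, 0.168), RR gives ψ = 0.217, H_out = 7.429 kJ/mol
Linear interpolation between T = 319.1 (H_out = 6.590) and T = 320.5 (H_out = 7.429) on hF = 7.403 gives T ≈ 320.5 K, at which ψ = 0.22.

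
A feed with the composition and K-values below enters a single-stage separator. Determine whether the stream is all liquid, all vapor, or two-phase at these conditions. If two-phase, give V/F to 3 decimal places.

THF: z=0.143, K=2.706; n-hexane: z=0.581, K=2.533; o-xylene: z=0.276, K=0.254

ΣzᵢKᵢ = 1.929; Σzᵢ/Kᵢ = 1.369.
Both exceed 1, so a two-phase solution exists.
Newton iteration, ψ⁰ = 0.57:
  ψ = 0.570: g = 0.2408, g' = -0.961 → ψ = 0.821
  ψ = 0.821: g = -0.0348, g' = -1.361 → ψ = 0.795
  ψ = 0.795: g = -0.0011, g' = -1.280 → ψ = 0.794
Converged at ψ = 0.794.

two-phase, V/F = 0.794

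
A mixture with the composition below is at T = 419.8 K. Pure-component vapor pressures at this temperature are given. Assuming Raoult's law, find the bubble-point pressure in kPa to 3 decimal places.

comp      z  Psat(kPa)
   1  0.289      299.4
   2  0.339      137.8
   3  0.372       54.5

Pbub = 153.515 kPa

At the bubble point ψ → 0, so ΣzᵢKᵢ = 1 with Kᵢ = Pᵢˢᵃᵗ/P ⇒ P = ΣzᵢPᵢˢᵃᵗ.
P = 0.289·299.4 + 0.339·137.8 + 0.372·54.5 = 153.515 kPa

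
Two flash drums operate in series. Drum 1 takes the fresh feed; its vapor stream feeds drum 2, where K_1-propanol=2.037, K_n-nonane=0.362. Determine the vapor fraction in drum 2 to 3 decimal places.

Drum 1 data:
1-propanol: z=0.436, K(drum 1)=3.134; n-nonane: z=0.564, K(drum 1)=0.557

V/F (drum 2) = 0.400

Drum 1:
Let ψ₁ = V/F and solve Σ zᵢ(Kᵢ−1)/(1+ψ₁(Kᵢ−1)) = 0.
Check two-phase: ΣzᵢKᵢ = 1.681 > 1 and Σzᵢ/Kᵢ = 1.152 > 1, so g(0) = 0.681 > 0 and g(1) = -0.152 < 0.
Binary case is linear: z₁(K₁−1)(1+ψ₁(K₂−1)) + z₂(K₂−1)(1+ψ₁(K₁−1)) = 0
⇒ ψ₁ = [z₁(K₁−1)+z₂(K₂−1)] / [−(K₁−1)(K₂−1)] = 0.6806/0.9454 = 0.720
Drum-1 compositions:
  1-propanol: x = 0.172, y = 0.539
  n-nonane: x = 0.828, y = 0.461
Drum-2 feed = drum-1 vapor: z₂ = (0.5388, 0.4612).
Drum 2:
Let ψ₂ = V/F and solve Σ zᵢ(Kᵢ−1)/(1+ψ₂(Kᵢ−1)) = 0.
Check two-phase: ΣzᵢKᵢ = 1.264 > 1 and Σzᵢ/Kᵢ = 1.539 > 1, so g(0) = 0.264 > 0 and g(1) = -0.539 < 0.
Newton–Raphson from ψ₂ = 0.5:
  ψ₂ = 0.500: g = -0.0642, g' = -0.656 → ψ₂ = 0.402
  ψ₂ = 0.402: g = -0.0016, g' = -0.628 → ψ₂ = 0.400
Converged at ψ₂ = 0.400.
  1-propanol: x = 0.381, y = 0.776
  n-nonane: x = 0.619, y = 0.224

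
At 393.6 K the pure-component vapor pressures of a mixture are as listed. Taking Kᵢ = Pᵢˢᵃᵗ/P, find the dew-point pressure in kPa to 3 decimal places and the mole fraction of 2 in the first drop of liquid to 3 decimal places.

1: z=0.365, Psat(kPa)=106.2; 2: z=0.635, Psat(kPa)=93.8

Pdew = 97.975 kPa, x_2 = 0.663

At the dew point ψ → 1, so Σzᵢ/Kᵢ = 1 with Kᵢ = Pᵢˢᵃᵗ/P ⇒ 1/P = Σzᵢ/Pᵢˢᵃᵗ.
1/P = 0.365/106.2 + 0.635/93.8 = 0.010207 ⇒ P = 97.975 kPa
xᵢ = zᵢP/Pᵢˢᵃᵗ ⇒ x_2 = 0.635·97.975/93.8 = 0.663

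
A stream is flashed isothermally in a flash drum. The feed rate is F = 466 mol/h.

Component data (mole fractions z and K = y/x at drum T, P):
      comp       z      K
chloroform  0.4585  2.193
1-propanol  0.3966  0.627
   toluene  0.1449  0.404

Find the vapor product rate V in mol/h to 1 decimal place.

V = 273.0 mol/h

Rachford–Rice: g(V/F) = Σ zᵢ(Kᵢ−1)/(1+V/F(Kᵢ−1)) = 0.
Check two-phase: ΣzᵢKᵢ = 1.3127 > 1 and Σzᵢ/Kᵢ = 1.2003 > 1, so g(0) = 0.3127 > 0 and g(1) = -0.2003 < 0.
Newton–Raphson from V/F = 0.56:
  V/F = 0.5600: g = 0.01130, g' = -0.4386 → V/F = 0.5858
Converged at V/F = 0.5858.
Then V = V/F·F = 0.5858·466 = 273.0 mol/h and L = F − V = 193.0 mol/h.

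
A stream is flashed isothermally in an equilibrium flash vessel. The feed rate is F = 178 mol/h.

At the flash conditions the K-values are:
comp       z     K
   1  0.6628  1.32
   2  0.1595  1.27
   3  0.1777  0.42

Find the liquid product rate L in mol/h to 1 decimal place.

Let ψ = V/F and solve Σ zᵢ(Kᵢ−1)/(1+ψ(Kᵢ−1)) = 0.
Check two-phase: ΣzᵢKᵢ = 1.1521 > 1 and Σzᵢ/Kᵢ = 1.0508 > 1, so g(0) = 0.1521 > 0 and g(1) = -0.0508 < 0.
Newton–Raphson from ψ = 0.5:
  ψ = 0.5000: g = 0.07562, g' = -0.1780 → ψ = 0.9247
  ψ = 0.9247: g = -0.02416, g' = -0.3259 → ψ = 0.8506
  ψ = 0.8506: g = -0.00168, g' = -0.2825 → ψ = 0.8446
Converged at ψ = 0.8446.
Then V = ψ·F = 0.8446·178 = 150.3 mol/h and L = F − V = 27.7 mol/h.

L = 27.7 mol/h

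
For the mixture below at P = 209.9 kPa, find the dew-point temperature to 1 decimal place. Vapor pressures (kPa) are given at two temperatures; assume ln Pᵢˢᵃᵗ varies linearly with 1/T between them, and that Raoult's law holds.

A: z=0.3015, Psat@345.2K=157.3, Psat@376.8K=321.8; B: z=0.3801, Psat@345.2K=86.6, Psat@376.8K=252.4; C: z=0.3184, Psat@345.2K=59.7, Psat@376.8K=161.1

Dew-point temperature: Σzᵢ·P/Pᵢˢᵃᵗ(T) = 1. Interpolate ln Pᵢˢᵃᵗ = aᵢ + bᵢ/T.
  T = 345.2 K: ΣzᵢP/Pᵢˢᵃᵗ = 2.4431
  T = 376.8 K: ΣzᵢP/Pᵢˢᵃᵗ = 0.9276
  T = 361.0 K: ΣzᵢP/Pᵢˢᵃᵗ = 1.4709
  T = 368.9 K: ΣzᵢP/Pᵢˢᵃᵗ = 1.1618
  T = 372.9 K: ΣzᵢP/Pᵢˢᵃᵗ = 1.0353
  T = 374.9 K: ΣzᵢP/Pᵢˢᵃᵗ = 0.9783
Interpolating between 372.9 K and 374.9 K gives T ≈ 374.1 K.

T = 374.1 K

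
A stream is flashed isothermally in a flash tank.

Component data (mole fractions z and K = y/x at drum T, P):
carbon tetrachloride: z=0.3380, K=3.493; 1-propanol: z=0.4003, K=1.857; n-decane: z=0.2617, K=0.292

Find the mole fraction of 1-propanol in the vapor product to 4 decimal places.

y_1-propanol = 0.4295

Newton–Raphson from ψ = 0.5:
  ψ = 0.5000: g = 0.32842, g' = -0.8747 → ψ = 0.8755
  ψ = 0.8755: g = -0.02662, g' = -1.2111 → ψ = 0.8535
  ψ = 0.8535: g = -0.00068, g' = -1.1505 → ψ = 0.8529
Converged at ψ = 0.8529.
Compositions from xᵢ = zᵢ/(1+ψ(Kᵢ−1)), yᵢ = Kᵢxᵢ:
  carbon tetrachloride: x = 0.1081, y = 0.3776
  1-propanol: x = 0.2313, y = 0.4295
  n-decane: x = 0.6606, y = 0.1929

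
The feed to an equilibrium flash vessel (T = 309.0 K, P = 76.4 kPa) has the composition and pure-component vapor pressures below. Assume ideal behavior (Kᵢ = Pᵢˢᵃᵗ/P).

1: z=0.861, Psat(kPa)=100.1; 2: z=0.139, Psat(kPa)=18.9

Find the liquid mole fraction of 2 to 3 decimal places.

Raoult's law: Kᵢ = Pᵢˢᵃᵗ/P = Pᵢˢᵃᵗ/76.4.
  K_1 = 100.1/76.4 = 1.31021, K_2 = 18.9/76.4 = 0.24738
Let ψ = V/F and solve Σ zᵢ(Kᵢ−1)/(1+ψ(Kᵢ−1)) = 0.
Feasibility: ΣzᵢKᵢ = 1.162, Σzᵢ/Kᵢ = 1.219 — both > 1, two phases present.
Iterate (Newton) starting at ψ = 0.46:
  ψ = 0.460: g = 0.0737, g' = -0.248 → ψ = 0.758
  ψ = 0.758: g = -0.0272, g' = -0.481 → ψ = 0.701
  ψ = 0.701: g = -0.0021, g' = -0.409 → ψ = 0.696
Converged at ψ = 0.696.
Compositions from xᵢ = zᵢ/(1+ψ(Kᵢ−1)), yᵢ = Kᵢxᵢ:
  1: x = 0.708, y = 0.928
  2: x = 0.292, y = 0.072

x_2 = 0.292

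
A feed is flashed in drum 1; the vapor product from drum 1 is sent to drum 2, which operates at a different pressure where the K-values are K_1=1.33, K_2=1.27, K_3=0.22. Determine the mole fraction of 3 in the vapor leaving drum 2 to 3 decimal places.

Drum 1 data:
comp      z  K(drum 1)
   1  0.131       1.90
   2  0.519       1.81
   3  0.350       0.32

y_3 (drum 2) = 0.058

Drum 1:
Material balance + equilibrium reduce to Σ zᵢ(Kᵢ−1)/(1+ψ₁(Kᵢ−1)) = 0.
Feasibility: ΣzᵢKᵢ = 1.300, Σzᵢ/Kᵢ = 1.449 — both > 1, two phases present.
Newton–Raphson from ψ₁ = 0.5:
  ψ₁ = 0.500: g = 0.0199, g' = -0.595 → ψ₁ = 0.533
Converged at ψ₁ = 0.533.
Drum-1 compositions:
  1: x = 0.089, y = 0.168
  2: x = 0.362, y = 0.656
  3: x = 0.549, y = 0.176
Drum-2 feed = drum-1 vapor: z₂ = (0.1682, 0.6561, 0.1757).
Drum 2:
Newton–Raphson from ψ₂ = 0.5:
  ψ₂ = 0.500: g = -0.0209, g' = -0.338 → ψ₂ = 0.438
  ψ₂ = 0.438: g = -0.0013, g' = -0.299 → ψ₂ = 0.434
Converged at ψ₂ = 0.434.
  1: x = 0.147, y = 0.196
  2: x = 0.587, y = 0.746
  3: x = 0.266, y = 0.058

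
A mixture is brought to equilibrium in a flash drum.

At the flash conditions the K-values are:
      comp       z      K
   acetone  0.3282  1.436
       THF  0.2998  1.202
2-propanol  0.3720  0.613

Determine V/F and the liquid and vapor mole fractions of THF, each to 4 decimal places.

Rachford–Rice: g(V/F) = Σ zᵢ(Kᵢ−1)/(1+V/F(Kᵢ−1)) = 0.
Feasibility: ΣzᵢKᵢ = 1.0597, Σzᵢ/Kᵢ = 1.0848 — both > 1, two phases present.
Newton–Raphson from V/F = 0.66:
  V/F = 0.6600: g = -0.02879, g' = -0.1476 → V/F = 0.4650
  V/F = 0.4650: g = -0.00122, g' = -0.1362 → V/F = 0.4560
Converged at V/F = 0.4560.
Compositions from xᵢ = zᵢ/(1+V/F(Kᵢ−1)), yᵢ = Kᵢxᵢ:
  acetone: x = 0.2738, y = 0.3931
  THF: x = 0.2745, y = 0.3300
  2-propanol: x = 0.4517, y = 0.2769

V/F = 0.4560, x_THF = 0.2745, y_THF = 0.3300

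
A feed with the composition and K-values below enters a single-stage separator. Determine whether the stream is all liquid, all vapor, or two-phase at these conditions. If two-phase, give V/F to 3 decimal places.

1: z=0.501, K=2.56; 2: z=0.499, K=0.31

two-phase, V/F = 0.406

ΣzᵢKᵢ = 1.437; Σzᵢ/Kᵢ = 1.805.
Both exceed 1, so a two-phase solution exists.
Let ψ = V/F and solve Σ zᵢ(Kᵢ−1)/(1+ψ(Kᵢ−1)) = 0.
Binary case is linear: z₁(K₁−1)(1+ψ(K₂−1)) + z₂(K₂−1)(1+ψ(K₁−1)) = 0
⇒ ψ = [z₁(K₁−1)+z₂(K₂−1)] / [−(K₁−1)(K₂−1)] = 0.4373/1.0764 = 0.406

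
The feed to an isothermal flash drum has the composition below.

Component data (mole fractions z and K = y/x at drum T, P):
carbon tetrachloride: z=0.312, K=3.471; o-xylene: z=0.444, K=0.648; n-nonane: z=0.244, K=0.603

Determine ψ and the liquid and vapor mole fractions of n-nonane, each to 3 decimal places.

ψ = 0.569, x_n-nonane = 0.315, y_n-nonane = 0.190

Newton–Raphson from ψ = 0.4:
  ψ = 0.400: g = 0.0907, g' = -0.611 → ψ = 0.548
  ψ = 0.548: g = 0.0098, g' = -0.491 → ψ = 0.568
  ψ = 0.568: g = 0.0001, g' = -0.480 → ψ = 0.569
Converged at ψ = 0.569.
Compositions from xᵢ = zᵢ/(1+ψ(Kᵢ−1)), yᵢ = Kᵢxᵢ:
  carbon tetrachloride: x = 0.130, y = 0.450
  o-xylene: x = 0.555, y = 0.360
  n-nonane: x = 0.315, y = 0.190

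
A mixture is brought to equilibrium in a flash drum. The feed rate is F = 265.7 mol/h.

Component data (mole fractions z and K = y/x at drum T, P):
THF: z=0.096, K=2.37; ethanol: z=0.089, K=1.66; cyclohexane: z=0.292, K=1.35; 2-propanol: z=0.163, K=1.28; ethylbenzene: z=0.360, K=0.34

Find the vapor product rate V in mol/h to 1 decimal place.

V = 66.7 mol/h

Let β = V/F and solve Σ zᵢ(Kᵢ−1)/(1+β(Kᵢ−1)) = 0.
g(0) = ΣzᵢKᵢ − 1 = 0.101 and g(1) = 1 − Σzᵢ/Kᵢ = -0.497, so a root lies in (0, 1).
Newton iteration, β⁰ = 0.5:
  β = 0.500: g = -0.1054, g' = -0.470 → β = 0.276
  β = 0.276: g = -0.0098, g' = -0.398 → β = 0.251
Converged at β = 0.251.
Then V = β·F = 0.2512·265.7 = 66.7 mol/h and L = F − V = 199.0 mol/h.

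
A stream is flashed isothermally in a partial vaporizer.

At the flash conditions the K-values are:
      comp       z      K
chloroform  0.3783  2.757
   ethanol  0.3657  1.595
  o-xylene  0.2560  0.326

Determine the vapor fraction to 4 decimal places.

Rachford–Rice: g(ψ) = Σ zᵢ(Kᵢ−1)/(1+ψ(Kᵢ−1)) = 0.
Feasibility: ΣzᵢKᵢ = 1.7097, Σzᵢ/Kᵢ = 1.1518 — both > 1, two phases present.
Newton iteration, ψ⁰ = 0.44:
  ψ = 0.4400: g = 0.30203, g' = -0.6878 → ψ = 0.8791
  ψ = 0.8791: g = -0.01938, g' = -0.9366 → ψ = 0.8584
  ψ = 0.8584: g = -0.00042, g' = -0.8972 → ψ = 0.8580
Converged at ψ = 0.8580.

ψ = 0.8580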